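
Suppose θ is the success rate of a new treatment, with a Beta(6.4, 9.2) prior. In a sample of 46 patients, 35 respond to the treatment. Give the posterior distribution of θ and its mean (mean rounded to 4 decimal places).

The binomial likelihood is conjugate to the Beta prior: with 35 successes and 11 failures, the posterior is Beta(6.4+35, 9.2+11) = Beta(41.4, 20.2).
Posterior mean = α/(α+β) = 41.4/61.6 = 0.6721.

Posterior: Beta(41.4, 20.2); mean ≈ 0.6721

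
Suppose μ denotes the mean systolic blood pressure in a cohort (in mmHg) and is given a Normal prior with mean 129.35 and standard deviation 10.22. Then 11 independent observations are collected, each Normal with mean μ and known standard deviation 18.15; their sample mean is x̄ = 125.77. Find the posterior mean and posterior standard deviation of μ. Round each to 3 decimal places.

Posterior mean ≈ 126.568; posterior SD ≈ 4.824

With known σ, the Normal prior is conjugate. Weight on the data is w = (n/σ²)/(n/σ² + 1/τ₀²) = 0.0333918/(0.0333918+0.00957411) = 0.77717.
Posterior mean = w·x̄ + (1−w)·μ₀ = 0.77717·125.77 + 0.22283·129.35 = 126.568. Posterior variance = 1/(0.0333918+0.00957411) = 23.2743, so SD = 4.824.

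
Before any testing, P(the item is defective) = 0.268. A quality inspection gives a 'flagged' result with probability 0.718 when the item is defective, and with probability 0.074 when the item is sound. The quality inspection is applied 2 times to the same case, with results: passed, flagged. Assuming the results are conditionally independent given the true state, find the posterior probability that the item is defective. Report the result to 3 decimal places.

With H the event that the item is defective, the joint likelihood of the observed sequence is P(data|H) = 0.282·0.718 = 0.20248 and P(data|¬H) = 0.926·0.074 = 0.068524.
Bayes: P(H|data) = 0.268·0.20248 / (0.268·0.20248 + 0.732·0.068524) = 0.054264/0.10442 = 0.5197.

Posterior P(H) ≈ 0.520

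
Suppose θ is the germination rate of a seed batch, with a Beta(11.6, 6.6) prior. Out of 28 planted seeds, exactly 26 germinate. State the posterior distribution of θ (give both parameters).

Posterior: Beta(37.6, 8.6)

The binomial likelihood is conjugate to the Beta prior: with 26 successes and 2 failures, the posterior is Beta(11.6+26, 6.6+2) = Beta(37.6, 8.6).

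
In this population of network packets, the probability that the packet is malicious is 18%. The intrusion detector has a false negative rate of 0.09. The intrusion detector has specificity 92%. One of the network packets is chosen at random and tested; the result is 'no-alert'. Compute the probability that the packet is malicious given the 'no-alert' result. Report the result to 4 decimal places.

P(H | E) ≈ 0.0210

Write H for 'the packet is malicious'. Prior odds H:¬H = 0.18/0.82 = 0.21951. For the 'no-alert' outcome, the likelihood ratio is 0.09/0.92 = 0.097826.
Posterior odds = 0.21951 × 0.097826 = 0.021474, so P(H|E) = 0.021474/(1+0.021474) = 0.0210.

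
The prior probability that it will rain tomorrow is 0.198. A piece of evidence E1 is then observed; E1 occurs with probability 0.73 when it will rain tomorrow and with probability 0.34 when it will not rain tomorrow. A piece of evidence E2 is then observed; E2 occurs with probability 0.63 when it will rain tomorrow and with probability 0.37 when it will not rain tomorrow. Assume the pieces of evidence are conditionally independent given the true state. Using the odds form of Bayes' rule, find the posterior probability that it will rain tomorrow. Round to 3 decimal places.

Prior odds = 0.198/(1−0.198) = 0.24688.
Likelihood ratio for E1 = 0.73/0.34 = 2.1471.
Likelihood ratio for E2 = 0.63/0.37 = 1.7027.
Posterior odds = prior odds × LR₁ × LR₂ = 0.90255.
Posterior probability = odds/(1+odds) = 0.90255/1.9026 = 0.474.

Posterior probability ≈ 0.474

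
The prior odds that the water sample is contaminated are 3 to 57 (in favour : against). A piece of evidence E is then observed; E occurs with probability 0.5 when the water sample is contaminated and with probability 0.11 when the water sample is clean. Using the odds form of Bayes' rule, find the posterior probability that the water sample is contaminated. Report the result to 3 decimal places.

Posterior probability ≈ 0.193

Prior odds = 3/57 = 0.052632. In log-odds, ln(0.052632) = -2.9444.
Add log likelihood ratio: ln(4.5455) = 1.5141.
Posterior log-odds = -1.4303, so posterior odds = exp(-1.4303) = 0.23923. Converting, P(H|E) = 0.23923/1.2392 = 0.193.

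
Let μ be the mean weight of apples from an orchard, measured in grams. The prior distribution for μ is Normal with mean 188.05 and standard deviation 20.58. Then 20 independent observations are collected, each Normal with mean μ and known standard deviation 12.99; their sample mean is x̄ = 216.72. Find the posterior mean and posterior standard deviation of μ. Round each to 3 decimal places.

Posterior mean ≈ 216.160; posterior SD ≈ 2.876

Prior precision 1/τ₀² = 1/20.58² = 0.00236107; data precision n/σ² = 20/12.99² = 0.118525.
Posterior precision = 0.00236107 + 0.118525 = 0.120887, giving posterior SD = 1/√0.120887 = 2.876.
Posterior mean = (0.00236107·188.05 + 0.118525·216.72) / 0.120887 = 216.160.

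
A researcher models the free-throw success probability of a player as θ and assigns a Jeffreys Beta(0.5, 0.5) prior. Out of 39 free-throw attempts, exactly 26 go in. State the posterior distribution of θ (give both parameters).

Posterior: Beta(26.5, 13.5)

The binomial likelihood is conjugate to the Beta prior: with 26 successes and 13 failures, the posterior is Beta(0.5+26, 0.5+13) = Beta(26.5, 13.5).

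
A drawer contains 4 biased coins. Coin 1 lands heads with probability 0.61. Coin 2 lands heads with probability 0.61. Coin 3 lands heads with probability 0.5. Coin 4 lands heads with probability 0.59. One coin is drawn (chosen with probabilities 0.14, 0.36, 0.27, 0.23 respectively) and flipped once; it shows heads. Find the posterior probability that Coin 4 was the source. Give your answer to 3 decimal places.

Posterior probability ≈ 0.236

Tabulate prior·likelihood by source: [1] prior 0.14, lik 0.61, product 0.08540; [2] prior 0.36, lik 0.61, product 0.2196; [3] prior 0.27, lik 0.5, product 0.1350; [4] prior 0.23, lik 0.59, product 0.1357.
Normalizing constant = 0.57570; the posterior for Coin 4 is its product over the sum, 0.1357/0.57570 = 0.236.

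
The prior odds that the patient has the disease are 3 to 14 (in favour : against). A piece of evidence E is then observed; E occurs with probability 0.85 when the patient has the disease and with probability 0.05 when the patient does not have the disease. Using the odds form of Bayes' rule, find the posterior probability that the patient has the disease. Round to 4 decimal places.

Prior odds = 3/14 = 0.21429.
Likelihood ratio for E = 0.85/0.05 = 17.000.
Posterior odds = prior odds × LR = 3.6429.
Posterior probability = odds/(1+odds) = 3.6429/4.6429 = 0.7846.

Posterior probability ≈ 0.7846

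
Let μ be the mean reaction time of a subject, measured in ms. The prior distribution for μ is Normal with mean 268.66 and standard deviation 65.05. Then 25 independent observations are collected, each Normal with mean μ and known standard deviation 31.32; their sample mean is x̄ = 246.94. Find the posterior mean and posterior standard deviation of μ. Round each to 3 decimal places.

Posterior mean ≈ 247.140; posterior SD ≈ 6.235

With known σ, the Normal prior is conjugate. Weight on the data is w = (n/σ²)/(n/σ² + 1/τ₀²) = 0.0254857/(0.0254857+0.00023632) = 0.99081.
Posterior mean = w·x̄ + (1−w)·μ₀ = 0.99081·246.94 + 0.0091876·268.66 = 247.140. Posterior variance = 1/(0.0254857+0.00023632) = 38.8772, so SD = 6.235.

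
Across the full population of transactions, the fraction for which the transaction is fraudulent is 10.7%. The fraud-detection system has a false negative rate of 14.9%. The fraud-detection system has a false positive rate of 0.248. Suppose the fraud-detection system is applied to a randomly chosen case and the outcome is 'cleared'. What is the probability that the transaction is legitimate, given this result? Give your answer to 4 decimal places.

Write H for 'the transaction is fraudulent'. Prior odds H:¬H = 0.107/0.893 = 0.11982. For the 'cleared' outcome, the likelihood ratio is 0.149/0.752 = 0.19814.
Posterior odds = 0.11982 × 0.19814 = 0.023741, so P(H|E) = 0.023741/(1+0.023741) = 0.0232. Then P(¬H|E) = 1 − 0.0232 = 0.9768.

P(¬H | E) ≈ 0.9768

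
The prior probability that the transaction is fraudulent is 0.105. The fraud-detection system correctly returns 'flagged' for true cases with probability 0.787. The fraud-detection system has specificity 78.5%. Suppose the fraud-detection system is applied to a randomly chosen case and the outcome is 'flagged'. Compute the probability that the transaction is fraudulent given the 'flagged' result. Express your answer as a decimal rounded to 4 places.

P(H | E) ≈ 0.3004

Write H for 'the transaction is fraudulent'. Prior odds H:¬H = 0.105/0.895 = 0.11732. For the 'flagged' outcome, the likelihood ratio is 0.787/0.215 = 3.6605.
Posterior odds = 0.11732 × 3.6605 = 0.42944, so P(H|E) = 0.42944/(1+0.42944) = 0.3004.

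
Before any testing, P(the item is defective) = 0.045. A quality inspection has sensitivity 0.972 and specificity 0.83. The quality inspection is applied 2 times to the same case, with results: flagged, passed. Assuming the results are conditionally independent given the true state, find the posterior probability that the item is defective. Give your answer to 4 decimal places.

With H the event that the item is defective, the joint likelihood of the observed sequence is P(data|H) = 0.972·0.028 = 0.027216 and P(data|¬H) = 0.17·0.83 = 0.14110.
Bayes: P(H|data) = 0.045·0.027216 / (0.045·0.027216 + 0.955·0.14110) = 0.0012247/0.13598 = 0.0090.

Posterior P(H) ≈ 0.0090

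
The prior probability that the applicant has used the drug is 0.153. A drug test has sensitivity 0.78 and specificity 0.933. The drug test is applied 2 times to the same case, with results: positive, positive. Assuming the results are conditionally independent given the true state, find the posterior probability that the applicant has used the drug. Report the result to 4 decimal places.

Posterior P(H) ≈ 0.9608

With H the event that the applicant has used the drug, the joint likelihood of the observed sequence is P(data|H) = 0.78·0.78 = 0.60840 and P(data|¬H) = 0.067·0.067 = 0.0044890.
Bayes: P(H|data) = 0.153·0.60840 / (0.153·0.60840 + 0.847·0.0044890) = 0.093085/0.096887 = 0.9608.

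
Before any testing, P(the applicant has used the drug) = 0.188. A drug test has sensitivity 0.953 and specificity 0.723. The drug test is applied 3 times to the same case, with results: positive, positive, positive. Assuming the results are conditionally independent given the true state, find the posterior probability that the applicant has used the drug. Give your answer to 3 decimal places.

Posterior P(H) ≈ 0.904

Let H be the event that the applicant has used the drug; start with P(H) = 0.188. P('positive'|H) = 0.953, P('positive'|¬H) = 0.277.
Update on result 1 ('positive'): P(H) ← 0.953·0.1880 / (0.953·0.1880 + 0.277·0.8120) = 0.17916/0.40409 = 0.4434.
Update on result 2 ('positive'): P(H) ← 0.953·0.4434 / (0.953·0.4434 + 0.277·0.5566) = 0.42254/0.57672 = 0.7327.
Update on result 3 ('positive'): P(H) ← 0.953·0.7327 / (0.953·0.7327 + 0.277·0.2673) = 0.69822/0.77227 = 0.9041.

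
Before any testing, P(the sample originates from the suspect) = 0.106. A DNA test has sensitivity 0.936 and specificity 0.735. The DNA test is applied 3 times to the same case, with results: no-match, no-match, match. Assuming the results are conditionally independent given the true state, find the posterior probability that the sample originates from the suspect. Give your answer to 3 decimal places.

Let H be the event that the sample originates from the suspect; start with P(H) = 0.106. P('match'|H) = 0.936, P('match'|¬H) = 0.265.
Update on result 1 ('no-match'): P(H) ← 0.064·0.1060 / (0.064·0.1060 + 0.735·0.8940) = 0.0067840/0.66387 = 0.0102.
Update on result 2 ('no-match'): P(H) ← 0.064·0.0102 / (0.064·0.0102 + 0.735·0.9898) = 0.00065400/0.72814 = 0.0009.
Update on result 3 ('match'): P(H) ← 0.936·0.0009 / (0.936·0.0009 + 0.265·0.9991) = 0.00084070/0.26560 = 0.0032.

Posterior P(H) ≈ 0.003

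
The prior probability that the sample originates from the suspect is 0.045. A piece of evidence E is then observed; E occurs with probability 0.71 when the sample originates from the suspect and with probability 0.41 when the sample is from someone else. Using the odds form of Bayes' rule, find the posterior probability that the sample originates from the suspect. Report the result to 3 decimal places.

Posterior probability ≈ 0.075

Prior odds = 0.045/(1−0.045) = 0.047120. In log-odds, ln(0.047120) = -3.0550.
Add log likelihood ratio: ln(1.7317) = 0.54911.
Posterior log-odds = -2.5059, so posterior odds = exp(-2.5059) = 0.081599. Converting, P(H|E) = 0.081599/1.0816 = 0.075.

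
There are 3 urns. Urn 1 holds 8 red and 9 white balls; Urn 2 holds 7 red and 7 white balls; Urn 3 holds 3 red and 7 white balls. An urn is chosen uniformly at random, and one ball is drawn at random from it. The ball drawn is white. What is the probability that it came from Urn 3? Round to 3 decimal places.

Posterior probability ≈ 0.405

P(white|Urn 1) = 0.5294; P(white|Urn 2) = 0.5; P(white|Urn 3) = 0.7.
Prior × likelihood for each source: 0.333333·0.5294=0.1765, 0.333333·0.5=0.1667, 0.333333·0.7=0.2333. Summing gives P(white) = 0.57647.
P(Urn 3 | white) = 0.2333 / 0.57647 = 0.405.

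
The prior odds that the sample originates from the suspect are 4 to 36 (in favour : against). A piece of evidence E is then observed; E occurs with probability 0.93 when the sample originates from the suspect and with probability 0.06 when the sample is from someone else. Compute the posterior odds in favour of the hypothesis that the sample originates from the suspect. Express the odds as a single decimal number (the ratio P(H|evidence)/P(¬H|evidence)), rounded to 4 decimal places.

Posterior odds ≈ 1.7222

Prior odds = 4/36 = 0.11111. In log-odds, ln(0.11111) = -2.1972.
Add log likelihood ratio: ln(15.500) = 2.7408.
Posterior log-odds = 0.54362, so posterior odds = exp(0.54362) = 1.7222.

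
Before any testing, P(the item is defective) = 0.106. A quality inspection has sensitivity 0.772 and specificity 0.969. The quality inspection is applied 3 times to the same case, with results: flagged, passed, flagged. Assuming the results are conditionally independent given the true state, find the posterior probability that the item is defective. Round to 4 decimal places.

Posterior P(H) ≈ 0.9454

With H the event that the item is defective, the joint likelihood of the observed sequence is P(data|H) = 0.772·0.228·0.772 = 0.13588 and P(data|¬H) = 0.031·0.969·0.031 = 0.00093121.
Bayes: P(H|data) = 0.106·0.13588 / (0.106·0.13588 + 0.894·0.00093121) = 0.014404/0.015236 = 0.9454.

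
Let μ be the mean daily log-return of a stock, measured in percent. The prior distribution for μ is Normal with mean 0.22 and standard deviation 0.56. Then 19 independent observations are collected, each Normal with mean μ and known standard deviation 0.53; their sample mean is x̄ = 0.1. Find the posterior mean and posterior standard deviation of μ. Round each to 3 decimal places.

With known σ, the Normal prior is conjugate. Weight on the data is w = (n/σ²)/(n/σ² + 1/τ₀²) = 67.6397/(67.6397+3.18878) = 0.95498.
Posterior mean = w·x̄ + (1−w)·μ₀ = 0.95498·0.1 + 0.045021·0.22 = 0.105. Posterior variance = 1/(67.6397+3.18878) = 0.0141186, so SD = 0.119.

Posterior mean ≈ 0.105; posterior SD ≈ 0.119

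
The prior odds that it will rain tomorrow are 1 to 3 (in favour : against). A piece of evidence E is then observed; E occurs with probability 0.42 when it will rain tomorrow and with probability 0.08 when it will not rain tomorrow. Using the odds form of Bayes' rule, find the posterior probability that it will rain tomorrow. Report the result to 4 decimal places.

Prior odds = 1/3 = 0.33333.
Likelihood ratio for E = 0.42/0.08 = 5.2500.
Posterior odds = prior odds × LR = 1.7500.
Posterior probability = odds/(1+odds) = 1.7500/2.7500 = 0.6364.

Posterior probability ≈ 0.6364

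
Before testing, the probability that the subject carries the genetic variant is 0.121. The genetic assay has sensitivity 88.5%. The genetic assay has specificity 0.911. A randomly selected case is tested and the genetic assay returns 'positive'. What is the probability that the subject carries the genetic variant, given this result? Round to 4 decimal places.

P(H | E) ≈ 0.5779

Let H be the event that the subject carries the genetic variant. P(H) = 0.121, so P(¬H) = 0.879. With E the 'positive' result, P(E|H) = 0.885 and P(E|¬H) = 0.089.
P(E) = 0.885·0.121 + 0.089·0.879 = 0.10708 + 0.078231 = 0.18532.
By Bayes' theorem, P(H|E) = 0.10708 / 0.18532 = 0.5779.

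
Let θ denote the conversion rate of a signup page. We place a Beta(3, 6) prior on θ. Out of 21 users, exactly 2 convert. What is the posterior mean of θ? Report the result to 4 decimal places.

Posterior mean ≈ 0.1667

Observing 2 successes and 19 failures updates Beta(3, 6) by adding the success and failure counts to the two shape parameters: α = 3+2 = 5, β = 6+19 = 25.
Posterior mean = α/(α+β) = 5/30 = 0.1667.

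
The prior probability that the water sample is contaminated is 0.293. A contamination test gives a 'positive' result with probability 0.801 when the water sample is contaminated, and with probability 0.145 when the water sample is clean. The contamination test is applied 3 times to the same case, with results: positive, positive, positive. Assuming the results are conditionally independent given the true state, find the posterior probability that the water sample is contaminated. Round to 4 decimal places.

Let H be the event that the water sample is contaminated; start with P(H) = 0.293. P('positive'|H) = 0.801, P('positive'|¬H) = 0.145.
Update on result 1 ('positive'): P(H) ← 0.801·0.2930 / (0.801·0.2930 + 0.145·0.7070) = 0.23469/0.33721 = 0.6960.
Update on result 2 ('positive'): P(H) ← 0.801·0.6960 / (0.801·0.6960 + 0.145·0.3040) = 0.55749/0.60157 = 0.9267.
Update on result 3 ('positive'): P(H) ← 0.801·0.9267 / (0.801·0.9267 + 0.145·0.0733) = 0.74230/0.75293 = 0.9859.

Posterior P(H) ≈ 0.9859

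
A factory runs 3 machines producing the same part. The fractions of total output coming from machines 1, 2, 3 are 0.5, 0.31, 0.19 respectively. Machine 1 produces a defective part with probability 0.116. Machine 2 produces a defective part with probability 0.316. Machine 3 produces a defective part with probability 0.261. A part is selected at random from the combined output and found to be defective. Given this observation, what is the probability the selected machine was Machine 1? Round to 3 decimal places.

Tabulate prior·likelihood by source: [1] prior 0.5, lik 0.116, product 0.05800; [2] prior 0.31, lik 0.316, product 0.09796; [3] prior 0.19, lik 0.261, product 0.04959.
Normalizing constant = 0.20555; the posterior for Machine 1 is its product over the sum, 0.05800/0.20555 = 0.282.

Posterior probability ≈ 0.282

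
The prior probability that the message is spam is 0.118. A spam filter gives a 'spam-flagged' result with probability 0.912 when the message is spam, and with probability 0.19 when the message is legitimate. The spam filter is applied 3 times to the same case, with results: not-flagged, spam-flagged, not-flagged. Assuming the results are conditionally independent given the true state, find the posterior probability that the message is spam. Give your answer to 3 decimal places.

Posterior P(H) ≈ 0.008

Let H be the event that the message is spam; start with P(H) = 0.118. P('spam-flagged'|H) = 0.912, P('spam-flagged'|¬H) = 0.19.
Update on result 1 ('not-flagged'): P(H) ← 0.088·0.1180 / (0.088·0.1180 + 0.81·0.8820) = 0.010384/0.72480 = 0.0143.
Update on result 2 ('spam-flagged'): P(H) ← 0.912·0.0143 / (0.912·0.0143 + 0.19·0.9857) = 0.013066/0.20034 = 0.0652.
Update on result 3 ('not-flagged'): P(H) ← 0.088·0.0652 / (0.088·0.0652 + 0.81·0.9348) = 0.0057391/0.76291 = 0.0075.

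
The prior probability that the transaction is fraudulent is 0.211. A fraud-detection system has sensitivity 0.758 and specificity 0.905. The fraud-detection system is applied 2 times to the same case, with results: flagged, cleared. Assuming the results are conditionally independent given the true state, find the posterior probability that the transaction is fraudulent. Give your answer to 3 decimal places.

Posterior P(H) ≈ 0.363

With H the event that the transaction is fraudulent, the joint likelihood of the observed sequence is P(data|H) = 0.758·0.242 = 0.18344 and P(data|¬H) = 0.095·0.905 = 0.085975.
Bayes: P(H|data) = 0.211·0.18344 / (0.211·0.18344 + 0.789·0.085975) = 0.038705/0.10654 = 0.3633.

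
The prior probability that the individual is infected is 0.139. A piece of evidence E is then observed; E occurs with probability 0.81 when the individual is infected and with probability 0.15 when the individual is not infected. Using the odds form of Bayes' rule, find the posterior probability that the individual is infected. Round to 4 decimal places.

Prior odds = 0.139/(1−0.139) = 0.16144.
Likelihood ratio for E = 0.81/0.15 = 5.4000.
Posterior odds = prior odds × LR = 0.87178.
Posterior probability = odds/(1+odds) = 0.87178/1.8718 = 0.4657.

Posterior probability ≈ 0.4657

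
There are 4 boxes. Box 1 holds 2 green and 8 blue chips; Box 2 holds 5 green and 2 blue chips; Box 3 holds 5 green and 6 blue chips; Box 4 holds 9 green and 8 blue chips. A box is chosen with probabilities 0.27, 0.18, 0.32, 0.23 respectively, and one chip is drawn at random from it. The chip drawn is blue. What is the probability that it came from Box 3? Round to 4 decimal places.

P(blue|Box 1) = 0.8; P(blue|Box 2) = 0.2857; P(blue|Box 3) = 0.5455; P(blue|Box 4) = 0.4706.
Prior × likelihood for each source: 0.27·0.8=0.2160, 0.18·0.2857=0.05143, 0.32·0.5455=0.1745, 0.23·0.4706=0.1082. Summing gives P(blue) = 0.55021.
P(Box 3 | blue) = 0.1745 / 0.55021 = 0.3172.

Posterior probability ≈ 0.3172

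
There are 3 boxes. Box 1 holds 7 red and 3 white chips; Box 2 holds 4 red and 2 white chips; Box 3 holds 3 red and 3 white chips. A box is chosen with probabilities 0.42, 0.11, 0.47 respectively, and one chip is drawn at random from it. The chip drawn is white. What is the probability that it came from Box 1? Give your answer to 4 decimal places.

Posterior probability ≈ 0.3168

P(white|Box 1) = 0.3; P(white|Box 2) = 0.3333; P(white|Box 3) = 0.5.
Prior × likelihood for each source: 0.42·0.3=0.1260, 0.11·0.3333=0.03667, 0.47·0.5=0.2350. Summing gives P(white) = 0.39767.
P(Box 1 | white) = 0.1260 / 0.39767 = 0.3168.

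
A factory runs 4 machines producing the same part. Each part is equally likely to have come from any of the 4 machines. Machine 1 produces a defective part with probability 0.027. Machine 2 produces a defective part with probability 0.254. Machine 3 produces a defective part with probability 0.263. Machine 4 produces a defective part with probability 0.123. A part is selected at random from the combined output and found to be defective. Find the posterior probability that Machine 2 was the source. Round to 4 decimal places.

Posterior probability ≈ 0.3808

Tabulate prior·likelihood by source: [1] prior 0.25, lik 0.027, product 0.006750; [2] prior 0.25, lik 0.254, product 0.06350; [3] prior 0.25, lik 0.263, product 0.06575; [4] prior 0.25, lik 0.123, product 0.03075.
Normalizing constant = 0.16675; the posterior for Machine 2 is its product over the sum, 0.06350/0.16675 = 0.3808.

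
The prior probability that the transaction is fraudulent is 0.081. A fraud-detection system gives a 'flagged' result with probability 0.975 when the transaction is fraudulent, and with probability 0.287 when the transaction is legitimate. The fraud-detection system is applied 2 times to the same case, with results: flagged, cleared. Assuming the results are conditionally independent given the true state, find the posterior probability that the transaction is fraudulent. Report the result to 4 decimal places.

Let H be the event that the transaction is fraudulent; start with P(H) = 0.081. P('flagged'|H) = 0.975, P('flagged'|¬H) = 0.287.
Update on result 1 ('flagged'): P(H) ← 0.975·0.0810 / (0.975·0.0810 + 0.287·0.9190) = 0.078975/0.34273 = 0.2304.
Update on result 2 ('cleared'): P(H) ← 0.025·0.2304 / (0.025·0.2304 + 0.713·0.7696) = 0.0057608/0.55446 = 0.0104.

Posterior P(H) ≈ 0.0104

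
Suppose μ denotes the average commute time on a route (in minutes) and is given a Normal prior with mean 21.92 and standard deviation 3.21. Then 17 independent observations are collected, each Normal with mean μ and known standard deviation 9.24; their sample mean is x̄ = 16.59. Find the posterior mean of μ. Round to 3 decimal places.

With known σ, the Normal prior is conjugate. Weight on the data is w = (n/σ²)/(n/σ² + 1/τ₀²) = 0.199115/(0.199115+0.0970487) = 0.67231.
Posterior mean = w·x̄ + (1−w)·μ₀ = 0.67231·16.59 + 0.32769·21.92 = 18.337.

Posterior mean ≈ 18.337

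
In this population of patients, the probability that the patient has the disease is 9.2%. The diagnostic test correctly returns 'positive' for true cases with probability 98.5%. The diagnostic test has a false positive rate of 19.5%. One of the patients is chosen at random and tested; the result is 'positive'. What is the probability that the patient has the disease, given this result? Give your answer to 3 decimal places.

Write H for 'the patient has the disease'. Prior odds H:¬H = 0.092/0.908 = 0.10132. For the 'positive' outcome, the likelihood ratio is 0.985/0.195 = 5.0513.
Posterior odds = 0.10132 × 5.0513 = 0.51180, so P(H|E) = 0.51180/(1+0.51180) = 0.339.

P(H | E) ≈ 0.339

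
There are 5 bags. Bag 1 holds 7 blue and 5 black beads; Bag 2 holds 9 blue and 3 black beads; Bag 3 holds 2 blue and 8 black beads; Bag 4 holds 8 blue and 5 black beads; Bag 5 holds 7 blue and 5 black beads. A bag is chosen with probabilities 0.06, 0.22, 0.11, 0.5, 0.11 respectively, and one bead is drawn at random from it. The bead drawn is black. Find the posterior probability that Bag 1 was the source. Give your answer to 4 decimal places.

P(black|Bag 1) = 0.4167; P(black|Bag 2) = 0.25; P(black|Bag 3) = 0.8; P(black|Bag 4) = 0.3846; P(black|Bag 5) = 0.4167.
Prior × likelihood for each source: 0.06·0.4167=0.02500, 0.22·0.25=0.05500, 0.11·0.8=0.08800, 0.5·0.3846=0.1923, 0.11·0.4167=0.04583. Summing gives P(black) = 0.40614.
P(Bag 1 | black) = 0.02500 / 0.40614 = 0.0616.

Posterior probability ≈ 0.0616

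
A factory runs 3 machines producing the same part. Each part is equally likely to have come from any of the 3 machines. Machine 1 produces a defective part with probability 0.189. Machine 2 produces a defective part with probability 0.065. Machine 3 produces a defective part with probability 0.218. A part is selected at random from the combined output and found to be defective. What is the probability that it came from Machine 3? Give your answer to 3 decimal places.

Tabulate prior·likelihood by source: [1] prior 0.333333, lik 0.189, product 0.06300; [2] prior 0.333333, lik 0.065, product 0.02167; [3] prior 0.333333, lik 0.218, product 0.07267.
Normalizing constant = 0.15733; the posterior for Machine 3 is its product over the sum, 0.07267/0.15733 = 0.462.

Posterior probability ≈ 0.462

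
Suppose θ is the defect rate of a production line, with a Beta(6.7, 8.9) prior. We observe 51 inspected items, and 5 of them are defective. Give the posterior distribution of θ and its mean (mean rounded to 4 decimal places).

Posterior: Beta(11.7, 54.9); mean ≈ 0.1757

Observing 5 successes and 46 failures updates Beta(6.7, 8.9) by adding the success and failure counts to the two shape parameters: α = 6.7+5 = 11.7, β = 8.9+46 = 54.9.
Posterior mean = α/(α+β) = 11.7/66.6 = 0.1757.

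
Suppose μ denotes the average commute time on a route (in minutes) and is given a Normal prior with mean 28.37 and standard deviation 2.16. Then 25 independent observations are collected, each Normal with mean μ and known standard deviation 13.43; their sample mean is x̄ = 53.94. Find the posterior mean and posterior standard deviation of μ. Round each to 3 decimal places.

Prior precision 1/τ₀² = 1/2.16² = 0.214335; data precision n/σ² = 25/13.43² = 0.138608.
Posterior precision = 0.214335 + 0.138608 = 0.352943, giving posterior SD = 1/√0.352943 = 1.683.
Posterior mean = (0.214335·28.37 + 0.138608·53.94) / 0.352943 = 38.412.

Posterior mean ≈ 38.412; posterior SD ≈ 1.683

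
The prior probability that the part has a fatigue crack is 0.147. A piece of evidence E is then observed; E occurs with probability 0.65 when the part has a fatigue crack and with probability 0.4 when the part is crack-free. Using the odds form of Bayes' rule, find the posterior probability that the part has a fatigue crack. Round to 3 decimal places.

Posterior probability ≈ 0.219

Prior odds = 0.147/(1−0.147) = 0.17233.
Likelihood ratio for E = 0.65/0.4 = 1.6250.
Posterior odds = prior odds × LR = 0.28004.
Posterior probability = odds/(1+odds) = 0.28004/1.2800 = 0.219.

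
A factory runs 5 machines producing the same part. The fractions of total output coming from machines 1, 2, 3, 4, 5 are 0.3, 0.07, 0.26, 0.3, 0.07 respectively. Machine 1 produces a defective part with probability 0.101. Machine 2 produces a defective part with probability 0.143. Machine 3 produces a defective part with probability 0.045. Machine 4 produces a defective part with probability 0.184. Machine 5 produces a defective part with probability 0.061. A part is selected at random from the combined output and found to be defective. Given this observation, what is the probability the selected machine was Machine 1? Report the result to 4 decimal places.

Posterior probability ≈ 0.2718

P(defective|M1) = 0.101; P(defective|M2) = 0.143; P(defective|M3) = 0.045; P(defective|M4) = 0.184; P(defective|M5) = 0.061.
Prior × likelihood for each source: 0.3·0.101=0.03030, 0.07·0.143=0.01001, 0.26·0.045=0.01170, 0.3·0.184=0.05520, 0.07·0.061=0.004270. Summing gives P(defective) = 0.11148.
P(Machine 1 | defective) = 0.03030 / 0.11148 = 0.2718.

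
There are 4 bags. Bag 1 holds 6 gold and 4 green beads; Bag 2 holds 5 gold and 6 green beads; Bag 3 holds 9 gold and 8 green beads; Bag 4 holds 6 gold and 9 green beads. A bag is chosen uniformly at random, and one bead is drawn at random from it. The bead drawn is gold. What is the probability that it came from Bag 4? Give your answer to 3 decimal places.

P(gold|Bag 1) = 0.6; P(gold|Bag 2) = 0.4545; P(gold|Bag 3) = 0.5294; P(gold|Bag 4) = 0.4.
Prior × likelihood for each source: 0.25·0.6=0.1500, 0.25·0.4545=0.1136, 0.25·0.5294=0.1324, 0.25·0.4=0.1000. Summing gives P(gold) = 0.49599.
P(Bag 4 | gold) = 0.1000 / 0.49599 = 0.202.

Posterior probability ≈ 0.202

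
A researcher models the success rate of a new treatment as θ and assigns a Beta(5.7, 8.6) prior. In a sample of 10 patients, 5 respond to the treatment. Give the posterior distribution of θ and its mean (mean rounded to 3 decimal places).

The binomial likelihood is conjugate to the Beta prior: with 5 successes and 5 failures, the posterior is Beta(5.7+5, 8.6+5) = Beta(10.7, 13.6).
Posterior mean = α/(α+β) = 10.7/24.3 = 0.440.

Posterior: Beta(10.7, 13.6); mean ≈ 0.440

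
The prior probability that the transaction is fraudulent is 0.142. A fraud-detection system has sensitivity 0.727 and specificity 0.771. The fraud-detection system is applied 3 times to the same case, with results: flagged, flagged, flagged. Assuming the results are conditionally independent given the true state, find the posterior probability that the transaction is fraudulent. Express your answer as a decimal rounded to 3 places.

Posterior P(H) ≈ 0.841

Let H be the event that the transaction is fraudulent; start with P(H) = 0.142. P('flagged'|H) = 0.727, P('flagged'|¬H) = 0.229.
Update on result 1 ('flagged'): P(H) ← 0.727·0.1420 / (0.727·0.1420 + 0.229·0.8580) = 0.10323/0.29972 = 0.3444.
Update on result 2 ('flagged'): P(H) ← 0.727·0.3444 / (0.727·0.3444 + 0.229·0.6556) = 0.25041/0.40053 = 0.6252.
Update on result 3 ('flagged'): P(H) ← 0.727·0.6252 / (0.727·0.6252 + 0.229·0.3748) = 0.45451/0.54034 = 0.8412.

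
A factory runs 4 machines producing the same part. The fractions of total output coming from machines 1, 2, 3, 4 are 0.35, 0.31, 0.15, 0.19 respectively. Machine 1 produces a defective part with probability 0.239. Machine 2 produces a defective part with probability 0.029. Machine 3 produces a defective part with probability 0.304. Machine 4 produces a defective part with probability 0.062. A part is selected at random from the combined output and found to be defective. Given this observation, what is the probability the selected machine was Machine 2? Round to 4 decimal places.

Posterior probability ≈ 0.0599

P(defective|M1) = 0.239; P(defective|M2) = 0.029; P(defective|M3) = 0.304; P(defective|M4) = 0.062.
Prior × likelihood for each source: 0.35·0.239=0.08365, 0.31·0.029=0.008990, 0.15·0.304=0.04560, 0.19·0.062=0.01178. Summing gives P(defective) = 0.15002.
P(Machine 2 | defective) = 0.008990 / 0.15002 = 0.0599.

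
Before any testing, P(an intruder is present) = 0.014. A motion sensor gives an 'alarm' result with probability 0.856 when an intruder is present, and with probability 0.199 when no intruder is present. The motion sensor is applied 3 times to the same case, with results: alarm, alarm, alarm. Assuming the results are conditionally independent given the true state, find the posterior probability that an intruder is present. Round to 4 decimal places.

With H the event that an intruder is present, the joint likelihood of the observed sequence is P(data|H) = 0.856·0.856·0.856 = 0.62722 and P(data|¬H) = 0.199·0.199·0.199 = 0.0078806.
Bayes: P(H|data) = 0.014·0.62722 / (0.014·0.62722 + 0.986·0.0078806) = 0.0087811/0.016551 = 0.5305.

Posterior P(H) ≈ 0.5305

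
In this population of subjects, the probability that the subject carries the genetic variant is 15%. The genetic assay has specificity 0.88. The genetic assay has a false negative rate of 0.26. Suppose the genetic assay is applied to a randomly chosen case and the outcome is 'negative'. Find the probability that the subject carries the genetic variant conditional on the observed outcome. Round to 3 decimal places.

P(H | E) ≈ 0.050

Let H be the event that the subject carries the genetic variant. P(H) = 0.15, so P(¬H) = 0.85. With E the 'negative' result, P(E|H) = 0.26 and P(E|¬H) = 0.88.
P(E) = 0.26·0.15 + 0.88·0.85 = 0.039000 + 0.74800 = 0.78700.
By Bayes' theorem, P(H|E) = 0.039000 / 0.78700 = 0.050.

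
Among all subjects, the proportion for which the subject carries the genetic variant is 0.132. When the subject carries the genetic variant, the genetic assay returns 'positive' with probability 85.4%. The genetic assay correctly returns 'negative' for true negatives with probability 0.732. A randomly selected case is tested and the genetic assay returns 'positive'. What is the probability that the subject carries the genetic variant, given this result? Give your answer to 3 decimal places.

Let H be the event that the subject carries the genetic variant. P(H) = 0.132, so P(¬H) = 0.868. With E the 'positive' result, P(E|H) = 0.854 and P(E|¬H) = 0.268.
P(E) = 0.854·0.132 + 0.268·0.868 = 0.11273 + 0.23262 = 0.34535.
By Bayes' theorem, P(H|E) = 0.11273 / 0.34535 = 0.326.

P(H | E) ≈ 0.326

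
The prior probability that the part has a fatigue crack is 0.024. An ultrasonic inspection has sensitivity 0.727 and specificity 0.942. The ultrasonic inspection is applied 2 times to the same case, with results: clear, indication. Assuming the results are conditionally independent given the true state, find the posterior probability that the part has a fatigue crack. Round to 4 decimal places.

Let H be the event that the part has a fatigue crack; start with P(H) = 0.024. P('indication'|H) = 0.727, P('indication'|¬H) = 0.058.
Update on result 1 ('clear'): P(H) ← 0.273·0.0240 / (0.273·0.0240 + 0.942·0.9760) = 0.0065520/0.92594 = 0.0071.
Update on result 2 ('indication'): P(H) ← 0.727·0.0071 / (0.727·0.0071 + 0.058·0.9929) = 0.0051443/0.062734 = 0.0820.

Posterior P(H) ≈ 0.0820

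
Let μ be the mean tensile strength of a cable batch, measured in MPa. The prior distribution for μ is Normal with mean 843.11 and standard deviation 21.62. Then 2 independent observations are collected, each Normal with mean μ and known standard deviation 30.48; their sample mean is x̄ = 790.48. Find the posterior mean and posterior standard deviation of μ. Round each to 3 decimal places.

Posterior mean ≈ 816.713; posterior SD ≈ 15.264

Prior precision 1/τ₀² = 1/21.62² = 0.00213938; data precision n/σ² = 2/30.48² = 0.00215278.
Posterior precision = 0.00213938 + 0.00215278 = 0.00429217, giving posterior SD = 1/√0.00429217 = 15.264.
Posterior mean = (0.00213938·843.11 + 0.00215278·790.48) / 0.00429217 = 816.713.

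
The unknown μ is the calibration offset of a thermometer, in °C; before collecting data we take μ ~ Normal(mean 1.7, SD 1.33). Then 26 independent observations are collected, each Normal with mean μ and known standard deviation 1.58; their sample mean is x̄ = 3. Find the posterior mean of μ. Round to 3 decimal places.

Prior precision 1/τ₀² = 1/1.33² = 0.565323; data precision n/σ² = 26/1.58² = 10.4150.
Posterior precision = 0.565323 + 10.4150 = 10.9803.
Posterior mean = (0.565323·1.7 + 10.4150·3) / 10.9803 = 2.933.

Posterior mean ≈ 2.933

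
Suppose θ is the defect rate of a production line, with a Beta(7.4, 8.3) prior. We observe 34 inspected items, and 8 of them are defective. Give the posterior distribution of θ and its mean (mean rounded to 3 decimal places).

Posterior: Beta(15.4, 34.3); mean ≈ 0.310

Observing 8 successes and 26 failures updates Beta(7.4, 8.3) by adding the success and failure counts to the two shape parameters: α = 7.4+8 = 15.4, β = 8.3+26 = 34.3.
E[θ | data] = 15.4/(15.4+34.3) = 0.310.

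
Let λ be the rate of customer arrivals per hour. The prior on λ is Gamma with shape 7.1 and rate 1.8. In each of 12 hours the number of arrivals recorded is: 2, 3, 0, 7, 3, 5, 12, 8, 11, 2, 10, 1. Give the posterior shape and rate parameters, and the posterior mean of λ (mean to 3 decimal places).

Total count ∑xᵢ = 64 over n = 12 hours.
Gamma is conjugate to the Poisson likelihood: posterior is Gamma(shape = 7.1+64 = 71.1, rate = 1.8+12 = 13.8).
Posterior mean = shape/rate = 71.1/13.8 = 5.152.

Posterior: Gamma(shape=71.1, rate=13.8); mean ≈ 5.152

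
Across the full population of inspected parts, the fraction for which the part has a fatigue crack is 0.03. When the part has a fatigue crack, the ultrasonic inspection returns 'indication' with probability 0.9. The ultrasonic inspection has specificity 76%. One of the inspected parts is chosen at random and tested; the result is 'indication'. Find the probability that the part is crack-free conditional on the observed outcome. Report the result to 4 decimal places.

Let H be the event that the part has a fatigue crack. P(H) = 0.03, so P(¬H) = 0.97. With E the 'indication' result, P(E|H) = 0.9 and P(E|¬H) = 0.24.
P(E) = 0.9·0.03 + 0.24·0.97 = 0.027000 + 0.23280 = 0.25980.
By Bayes' theorem, P(H|E) = 0.027000 / 0.25980 = 0.1039. Hence P(¬H|E) = 1 − 0.1039 = 0.8961.

P(¬H | E) ≈ 0.8961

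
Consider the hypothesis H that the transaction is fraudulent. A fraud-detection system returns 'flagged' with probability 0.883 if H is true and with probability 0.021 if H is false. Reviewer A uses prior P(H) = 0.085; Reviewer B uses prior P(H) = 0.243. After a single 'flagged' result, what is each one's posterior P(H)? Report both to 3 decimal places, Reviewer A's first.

The likelihood ratio for a 'flagged' result is 0.883/0.021 = 42.048.
Reviewer A: prior odds 0.085/0.915 = 0.092896; posterior odds 3.9061; posterior probability 0.796.
Reviewer B: prior odds 0.243/0.757 = 0.32100; posterior odds 13.497; posterior probability 0.931.

Reviewer A: 0.796; Reviewer B: 0.931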